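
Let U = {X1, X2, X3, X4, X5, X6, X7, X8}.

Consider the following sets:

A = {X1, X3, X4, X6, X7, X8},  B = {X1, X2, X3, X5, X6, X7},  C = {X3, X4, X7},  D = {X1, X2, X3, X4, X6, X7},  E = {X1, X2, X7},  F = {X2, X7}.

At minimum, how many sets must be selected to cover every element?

2

A and B cover everything between them: the union {X1, X2, X3, X4, X5, X6, X7, X8} is all of U.
No single set has all 8 elements (the largest, A, has 6), so 2 is optimal.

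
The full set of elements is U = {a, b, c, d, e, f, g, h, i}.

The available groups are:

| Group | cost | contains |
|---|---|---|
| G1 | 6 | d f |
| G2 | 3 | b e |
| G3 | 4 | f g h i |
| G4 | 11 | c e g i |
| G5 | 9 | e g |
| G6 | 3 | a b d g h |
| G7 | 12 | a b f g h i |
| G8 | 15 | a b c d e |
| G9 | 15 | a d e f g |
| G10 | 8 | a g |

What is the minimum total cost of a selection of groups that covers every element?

18

G3, G4, G6 together cover every element (G3 ∪ G4 ∪ G6 = {a, b, c, d, e, f, g, h, i}); total cost 4 + 11 + 3 = 18.
The greedy pick G6, G3, G2, G4 costs 21; no covering selection beats 18.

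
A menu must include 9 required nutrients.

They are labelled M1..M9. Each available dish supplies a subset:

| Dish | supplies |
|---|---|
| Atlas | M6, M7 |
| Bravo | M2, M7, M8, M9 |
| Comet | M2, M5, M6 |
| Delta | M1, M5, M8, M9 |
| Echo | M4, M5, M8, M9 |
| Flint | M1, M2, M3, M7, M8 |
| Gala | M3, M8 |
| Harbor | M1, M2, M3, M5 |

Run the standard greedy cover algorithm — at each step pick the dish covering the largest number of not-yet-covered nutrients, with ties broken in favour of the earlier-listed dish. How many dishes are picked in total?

Greedy: pick Flint (covers 5 new) → pick Echo (covers 3 new) → pick Atlas (covers 1 new). Total picks: 3.

3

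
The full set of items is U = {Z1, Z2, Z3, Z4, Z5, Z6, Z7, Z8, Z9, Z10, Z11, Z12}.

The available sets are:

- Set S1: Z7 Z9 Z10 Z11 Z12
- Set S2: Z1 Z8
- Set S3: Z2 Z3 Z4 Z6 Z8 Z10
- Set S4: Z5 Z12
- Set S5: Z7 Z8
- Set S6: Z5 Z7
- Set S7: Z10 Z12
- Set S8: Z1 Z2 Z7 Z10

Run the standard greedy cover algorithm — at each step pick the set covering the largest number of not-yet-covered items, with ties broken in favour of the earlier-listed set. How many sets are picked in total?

4

Greedy: pick S3 (covers 6 new) → pick S1 (covers 4 new) → pick S2 (covers 1 new) → pick S4 (covers 1 new). Total picks: 4.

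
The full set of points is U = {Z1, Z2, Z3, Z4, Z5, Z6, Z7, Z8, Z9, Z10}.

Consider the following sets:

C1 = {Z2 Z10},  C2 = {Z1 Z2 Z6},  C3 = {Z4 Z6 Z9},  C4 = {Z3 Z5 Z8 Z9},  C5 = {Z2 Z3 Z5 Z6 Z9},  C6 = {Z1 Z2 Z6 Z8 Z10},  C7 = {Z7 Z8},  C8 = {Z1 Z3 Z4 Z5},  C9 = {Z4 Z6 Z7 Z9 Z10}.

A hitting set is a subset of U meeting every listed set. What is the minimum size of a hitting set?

3

Take H = {Z2, Z4, Z8}. Each listed set contains at least one of these, so H is a hitting set of size 3.
The sets C1, C3, C7 are pairwise disjoint, so any hitting set needs a separate point for each — at least 3. Hence 3 is optimal.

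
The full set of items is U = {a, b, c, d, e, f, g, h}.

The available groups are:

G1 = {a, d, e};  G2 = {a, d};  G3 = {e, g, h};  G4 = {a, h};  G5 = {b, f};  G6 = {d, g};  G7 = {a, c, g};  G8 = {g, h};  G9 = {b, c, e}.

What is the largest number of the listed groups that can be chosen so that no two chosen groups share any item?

3

G2, G3, G5 are pairwise disjoint (G2={a,d}; G3={e,g,h}; G5={b,f}).
Every remaining group overlaps one of these, and no 4 of the listed groups are pairwise disjoint, so 3 is the maximum.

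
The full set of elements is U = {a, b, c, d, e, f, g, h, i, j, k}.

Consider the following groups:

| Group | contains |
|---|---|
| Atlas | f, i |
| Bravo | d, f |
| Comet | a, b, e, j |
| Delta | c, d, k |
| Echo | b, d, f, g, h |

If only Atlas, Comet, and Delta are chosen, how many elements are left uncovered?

Union of Atlas, Comet, Delta = {a, b, c, d, e, f, i, j, k}.
Not covered: g, h — 2 elements.

2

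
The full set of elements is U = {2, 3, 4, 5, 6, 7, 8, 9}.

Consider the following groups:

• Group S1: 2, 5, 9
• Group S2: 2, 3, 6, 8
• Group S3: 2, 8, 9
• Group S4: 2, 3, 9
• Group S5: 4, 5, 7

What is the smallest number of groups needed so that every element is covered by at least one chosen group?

S1 and S2 and S5 together: S1 ∪ S2 ∪ S5 = {2, 3, 4, 5, 6, 7, 8, 9} — every element is covered.
Only S5 contains 4, so S5 is forced; the remaining 5 elements need at least 2 more groups (each remaining group adds at most 4) — so at least 3 groups are needed, and 3 is optimal.

3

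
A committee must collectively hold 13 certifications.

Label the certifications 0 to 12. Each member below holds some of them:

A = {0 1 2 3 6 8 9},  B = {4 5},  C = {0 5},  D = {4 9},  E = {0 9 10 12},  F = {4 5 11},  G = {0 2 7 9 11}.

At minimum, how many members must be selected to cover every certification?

4

A and B and E and G together: A ∪ B ∪ E ∪ G = {0, 1, 2, 3, 4, 5, 6, 7, 8, 9, 10, 11, 12} — every certification is covered.
No 3 of the 7 members cover everything (all 35 combinations miss at least one certification), so 4 is optimal.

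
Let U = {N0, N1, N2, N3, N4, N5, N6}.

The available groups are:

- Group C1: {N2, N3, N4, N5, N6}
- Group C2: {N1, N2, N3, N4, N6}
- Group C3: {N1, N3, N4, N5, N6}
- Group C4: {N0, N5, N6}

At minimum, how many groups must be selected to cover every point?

C2 and C4 cover everything between them: the union {N0, N1, N2, N3, N4, N5, N6} is all of U.
No single group has all 7 points (the largest, C1, has 5), so 2 is optimal.

2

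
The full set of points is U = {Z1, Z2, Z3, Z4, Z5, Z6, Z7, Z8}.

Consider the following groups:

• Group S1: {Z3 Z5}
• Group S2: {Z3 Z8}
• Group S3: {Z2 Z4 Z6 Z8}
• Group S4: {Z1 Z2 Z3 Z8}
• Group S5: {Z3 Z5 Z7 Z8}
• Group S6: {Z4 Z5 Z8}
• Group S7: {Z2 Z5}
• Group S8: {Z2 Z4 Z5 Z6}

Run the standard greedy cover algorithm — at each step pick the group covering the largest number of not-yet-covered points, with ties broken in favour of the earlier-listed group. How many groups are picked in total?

3

Greedy: pick S3 (covers 4 new) → pick S5 (covers 3 new) → pick S4 (covers 1 new). Total picks: 3.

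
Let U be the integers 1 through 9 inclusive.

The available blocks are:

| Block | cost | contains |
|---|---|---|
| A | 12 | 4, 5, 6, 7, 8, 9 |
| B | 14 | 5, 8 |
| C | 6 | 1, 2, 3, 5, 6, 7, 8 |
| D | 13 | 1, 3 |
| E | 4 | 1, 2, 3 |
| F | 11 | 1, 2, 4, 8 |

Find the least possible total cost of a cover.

16

A, E together cover every element (A ∪ E = {1, 2, 3, 4, 5, 6, 7, 8, 9}); total cost 12 + 4 = 16.
The greedy pick C, A costs 18; no covering selection beats 16.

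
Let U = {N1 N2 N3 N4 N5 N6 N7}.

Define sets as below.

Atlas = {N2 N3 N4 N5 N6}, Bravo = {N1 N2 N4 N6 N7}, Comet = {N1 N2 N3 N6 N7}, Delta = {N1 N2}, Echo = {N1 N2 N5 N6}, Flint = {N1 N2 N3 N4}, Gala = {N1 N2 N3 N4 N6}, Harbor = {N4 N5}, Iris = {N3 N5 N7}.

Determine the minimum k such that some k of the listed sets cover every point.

Atlas and Bravo together: Atlas ∪ Bravo = {N1, N2, N3, N4, N5, N6, N7} — every point is covered.
No single set has all 7 points (the largest, Atlas, has 5), so 2 is optimal.

2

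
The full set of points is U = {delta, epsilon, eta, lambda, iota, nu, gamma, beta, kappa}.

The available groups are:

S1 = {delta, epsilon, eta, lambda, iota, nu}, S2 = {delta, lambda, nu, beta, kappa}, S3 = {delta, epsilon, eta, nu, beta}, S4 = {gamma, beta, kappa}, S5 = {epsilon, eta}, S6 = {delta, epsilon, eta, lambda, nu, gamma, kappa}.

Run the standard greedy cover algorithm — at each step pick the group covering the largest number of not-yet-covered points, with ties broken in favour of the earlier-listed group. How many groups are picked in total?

Greedy: pick S6 (covers 7 new) → pick S1 (covers 1 new) → pick S2 (covers 1 new). Total picks: 3.
(The true minimum cover uses only 2 groups, so greedy is not optimal here.)

3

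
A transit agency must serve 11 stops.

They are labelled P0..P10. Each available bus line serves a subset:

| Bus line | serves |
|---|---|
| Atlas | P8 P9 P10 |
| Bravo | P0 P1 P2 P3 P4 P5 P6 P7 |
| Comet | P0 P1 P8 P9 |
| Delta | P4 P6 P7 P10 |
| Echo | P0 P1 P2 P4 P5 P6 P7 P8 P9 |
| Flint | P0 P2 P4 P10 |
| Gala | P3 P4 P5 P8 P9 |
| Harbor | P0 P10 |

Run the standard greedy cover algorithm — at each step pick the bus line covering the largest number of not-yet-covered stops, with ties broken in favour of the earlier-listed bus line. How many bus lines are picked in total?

3

Greedy: pick Echo (covers 9 new) → pick Atlas (covers 1 new) → pick Bravo (covers 1 new). Total picks: 3.
(The true minimum cover uses only 2 bus lines, so greedy is not optimal here.)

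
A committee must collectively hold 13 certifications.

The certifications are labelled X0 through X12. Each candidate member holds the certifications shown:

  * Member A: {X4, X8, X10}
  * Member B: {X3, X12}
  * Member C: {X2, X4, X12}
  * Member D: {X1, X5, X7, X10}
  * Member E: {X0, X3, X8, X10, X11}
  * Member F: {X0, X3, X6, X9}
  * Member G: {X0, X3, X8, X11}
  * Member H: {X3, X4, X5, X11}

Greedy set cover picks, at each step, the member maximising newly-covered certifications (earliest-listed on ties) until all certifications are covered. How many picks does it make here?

Greedy: pick E (covers 5 new) → pick C (covers 3 new) → pick D (covers 3 new) → pick F (covers 2 new). Total picks: 4.

4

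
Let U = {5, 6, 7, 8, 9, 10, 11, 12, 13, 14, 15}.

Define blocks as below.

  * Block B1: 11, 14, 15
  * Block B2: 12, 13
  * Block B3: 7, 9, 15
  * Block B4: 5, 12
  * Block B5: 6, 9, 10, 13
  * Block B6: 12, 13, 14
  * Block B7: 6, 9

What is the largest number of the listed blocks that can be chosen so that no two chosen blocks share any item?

3

B1, B4, B5 are pairwise disjoint (B1={11,14,15}; B4={5,12}; B5={6,9,10,13}).
Every remaining block overlaps one of these, and no 4 of the listed blocks are pairwise disjoint, so 3 is the maximum.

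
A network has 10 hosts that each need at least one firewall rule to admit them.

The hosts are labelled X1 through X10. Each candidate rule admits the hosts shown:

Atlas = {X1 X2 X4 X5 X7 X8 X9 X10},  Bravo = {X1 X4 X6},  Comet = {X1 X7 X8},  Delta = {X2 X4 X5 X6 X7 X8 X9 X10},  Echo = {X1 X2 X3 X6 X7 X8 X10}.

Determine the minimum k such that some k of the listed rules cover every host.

Delta and Echo together: Delta ∪ Echo = {X1, X2, X3, X4, X5, X6, X7, X8, X9, X10} — every host is covered.
No single rule has all 10 hosts (the largest, Atlas, has 8), so 2 is optimal.

2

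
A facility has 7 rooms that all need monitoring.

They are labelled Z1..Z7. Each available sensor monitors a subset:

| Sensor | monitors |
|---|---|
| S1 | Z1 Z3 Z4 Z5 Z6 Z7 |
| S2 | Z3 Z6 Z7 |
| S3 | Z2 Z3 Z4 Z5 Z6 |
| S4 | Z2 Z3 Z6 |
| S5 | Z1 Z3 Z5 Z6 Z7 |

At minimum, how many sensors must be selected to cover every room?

2

Take {S1, S4}. Their union is {Z1, Z2, Z3, Z4, Z5, Z6, Z7}, which is all 7 rooms.
No single sensor has all 7 rooms (the largest, S1, has 6), so 2 is optimal.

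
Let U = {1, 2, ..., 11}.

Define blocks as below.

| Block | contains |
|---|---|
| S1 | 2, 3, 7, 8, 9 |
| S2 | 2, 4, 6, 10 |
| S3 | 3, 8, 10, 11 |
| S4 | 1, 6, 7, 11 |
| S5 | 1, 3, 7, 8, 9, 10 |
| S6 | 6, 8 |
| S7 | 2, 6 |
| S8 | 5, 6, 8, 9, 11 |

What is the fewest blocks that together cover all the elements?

Take {S2, S5, S8}. Their union is {1, 2, 3, 4, 5, 6, 7, 8, 9, 10, 11}, which is all 11 elements.
Only S2 contains 4, so S2 is forced; the remaining 7 elements need at least 2 more blocks (each remaining block adds at most 5) — so at least 3 blocks are needed, and 3 is optimal.

3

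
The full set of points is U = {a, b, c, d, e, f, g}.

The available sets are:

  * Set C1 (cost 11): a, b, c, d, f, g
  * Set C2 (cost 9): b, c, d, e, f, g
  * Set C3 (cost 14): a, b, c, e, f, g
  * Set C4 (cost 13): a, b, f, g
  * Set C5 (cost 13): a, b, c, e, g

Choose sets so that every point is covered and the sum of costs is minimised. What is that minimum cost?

C1, C2 together cover every point (C1 ∪ C2 = {a, b, c, d, e, f, g}); total cost 11 + 9 = 20.
No covering selection has total cost below 20.

20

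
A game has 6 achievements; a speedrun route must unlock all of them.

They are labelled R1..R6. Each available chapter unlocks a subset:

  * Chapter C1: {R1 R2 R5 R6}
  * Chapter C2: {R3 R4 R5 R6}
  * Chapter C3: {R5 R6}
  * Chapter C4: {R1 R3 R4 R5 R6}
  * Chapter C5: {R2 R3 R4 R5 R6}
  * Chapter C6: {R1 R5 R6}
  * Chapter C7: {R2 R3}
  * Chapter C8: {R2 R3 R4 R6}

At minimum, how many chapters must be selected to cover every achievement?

2

C4 and C5 together: C4 ∪ C5 = {R1, R2, R3, R4, R5, R6} — every achievement is covered.
No single chapter has all 6 achievements (the largest, C4, has 5), so 2 is optimal.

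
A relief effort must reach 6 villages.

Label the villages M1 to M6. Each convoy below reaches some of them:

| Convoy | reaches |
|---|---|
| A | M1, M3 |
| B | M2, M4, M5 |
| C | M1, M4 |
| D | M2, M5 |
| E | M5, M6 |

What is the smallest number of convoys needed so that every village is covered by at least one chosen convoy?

Take {A, B, E}. Their union is {M1, M2, M3, M4, M5, M6}, which is all 6 villages.
Only A contains M3, so A is forced; the remaining 4 villages need at least 2 more convoys (each remaining convoy adds at most 3) — so at least 3 convoys are needed, and 3 is optimal.

3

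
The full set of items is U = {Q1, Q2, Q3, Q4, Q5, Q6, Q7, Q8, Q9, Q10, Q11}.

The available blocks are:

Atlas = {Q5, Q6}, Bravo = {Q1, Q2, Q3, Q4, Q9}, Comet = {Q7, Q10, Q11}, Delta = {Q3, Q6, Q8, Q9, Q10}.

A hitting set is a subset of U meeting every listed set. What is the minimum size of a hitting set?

3

Take H = {Q3, Q5, Q10}. Each listed block contains at least one of these, so H is a hitting set of size 3.
The blocks Atlas, Bravo, Comet are pairwise disjoint, so any hitting set needs a separate item for each — at least 3. Hence 3 is optimal.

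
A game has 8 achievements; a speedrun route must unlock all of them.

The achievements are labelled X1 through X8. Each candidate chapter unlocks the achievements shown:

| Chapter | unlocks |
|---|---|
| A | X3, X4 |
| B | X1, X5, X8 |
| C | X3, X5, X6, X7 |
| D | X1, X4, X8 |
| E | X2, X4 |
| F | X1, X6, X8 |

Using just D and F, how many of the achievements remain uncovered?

4

Union of D, F = {X1, X4, X6, X8}.
Not covered: X2, X3, X5, X7 — 4 achievements.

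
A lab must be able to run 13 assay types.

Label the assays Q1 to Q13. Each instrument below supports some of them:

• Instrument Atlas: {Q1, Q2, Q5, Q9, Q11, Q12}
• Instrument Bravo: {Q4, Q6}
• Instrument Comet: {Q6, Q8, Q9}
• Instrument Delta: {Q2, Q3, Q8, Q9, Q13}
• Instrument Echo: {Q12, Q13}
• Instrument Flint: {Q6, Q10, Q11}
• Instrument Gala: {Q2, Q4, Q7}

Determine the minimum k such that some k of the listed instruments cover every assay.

4

Atlas and Delta and Flint and Gala together: Atlas ∪ Delta ∪ Flint ∪ Gala = {Q1, Q2, Q3, Q4, Q5, Q6, Q7, Q8, Q9, Q10, Q11, Q12, Q13} — every assay is covered.
Only Atlas contains Q1, so Atlas is forced; the remaining 7 assays need at least 3 more instruments (each remaining instrument adds at most 3) — so at least 4 instruments are needed, and 4 is optimal.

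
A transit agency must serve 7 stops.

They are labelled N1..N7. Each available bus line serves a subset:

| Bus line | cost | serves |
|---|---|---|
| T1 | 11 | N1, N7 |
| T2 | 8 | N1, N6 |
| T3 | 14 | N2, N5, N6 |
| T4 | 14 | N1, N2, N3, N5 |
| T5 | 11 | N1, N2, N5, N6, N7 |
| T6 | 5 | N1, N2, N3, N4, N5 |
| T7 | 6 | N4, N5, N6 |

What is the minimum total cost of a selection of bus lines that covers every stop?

T5, T6 together cover every stop (T5 ∪ T6 = {N1, N2, N3, N4, N5, N6, N7}); total cost 11 + 5 = 16.
No covering selection has total cost below 16.

16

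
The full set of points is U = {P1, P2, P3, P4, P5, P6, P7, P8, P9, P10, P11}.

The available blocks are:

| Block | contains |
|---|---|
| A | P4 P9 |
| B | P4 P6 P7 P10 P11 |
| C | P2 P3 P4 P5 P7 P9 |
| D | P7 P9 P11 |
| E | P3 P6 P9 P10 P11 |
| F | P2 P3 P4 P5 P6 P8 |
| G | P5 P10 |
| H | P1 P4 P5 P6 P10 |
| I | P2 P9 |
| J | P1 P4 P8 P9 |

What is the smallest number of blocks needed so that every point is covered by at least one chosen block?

B and F and J together: B ∪ F ∪ J = {P1, P2, P3, P4, P5, P6, P7, P8, P9, P10, P11} — every point is covered.
No 2 of the 10 blocks cover everything (all 45 combinations miss at least one point), so 3 is optimal.

3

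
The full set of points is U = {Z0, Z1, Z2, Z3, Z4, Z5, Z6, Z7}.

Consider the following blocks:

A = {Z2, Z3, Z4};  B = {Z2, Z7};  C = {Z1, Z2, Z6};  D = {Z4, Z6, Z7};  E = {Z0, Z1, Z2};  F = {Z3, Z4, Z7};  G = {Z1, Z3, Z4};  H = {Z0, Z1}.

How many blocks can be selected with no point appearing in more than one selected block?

E, F are pairwise disjoint (E={Z0,Z1,Z2}; F={Z3,Z4,Z7}).
Every remaining block overlaps one of these, and no 3 of the listed blocks are pairwise disjoint, so 2 is the maximum.

2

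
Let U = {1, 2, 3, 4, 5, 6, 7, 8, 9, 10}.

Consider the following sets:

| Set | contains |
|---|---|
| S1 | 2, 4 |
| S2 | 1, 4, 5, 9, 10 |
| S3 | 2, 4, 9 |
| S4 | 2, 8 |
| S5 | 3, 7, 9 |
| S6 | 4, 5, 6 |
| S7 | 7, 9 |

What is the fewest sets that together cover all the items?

4

S2, S4, S5, and S6 cover everything between them: the union {1, 2, 3, 4, 5, 6, 7, 8, 9, 10} is all of U.
Only S2 contains 1, so S2 is forced; the remaining 5 items need at least 3 more sets (each remaining set adds at most 2) — so at least 4 sets are needed, and 4 is optimal.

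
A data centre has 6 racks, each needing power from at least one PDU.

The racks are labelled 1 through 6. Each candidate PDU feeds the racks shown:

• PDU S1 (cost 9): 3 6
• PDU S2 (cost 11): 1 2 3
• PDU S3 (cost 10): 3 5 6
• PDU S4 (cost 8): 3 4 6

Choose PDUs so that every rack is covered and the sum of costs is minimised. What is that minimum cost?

29

S2, S3, S4 together cover every rack (S2 ∪ S3 ∪ S4 = {1, 2, 3, 4, 5, 6}); total cost 11 + 10 + 8 = 29.
No covering selection has total cost below 29.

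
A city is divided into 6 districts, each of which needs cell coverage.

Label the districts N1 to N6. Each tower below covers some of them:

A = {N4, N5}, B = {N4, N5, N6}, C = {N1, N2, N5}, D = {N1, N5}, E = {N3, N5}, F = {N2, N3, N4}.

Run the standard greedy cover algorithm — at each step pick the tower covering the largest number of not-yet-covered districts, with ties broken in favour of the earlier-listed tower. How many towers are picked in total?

Greedy: pick B (covers 3 new) → pick C (covers 2 new) → pick E (covers 1 new). Total picks: 3.

3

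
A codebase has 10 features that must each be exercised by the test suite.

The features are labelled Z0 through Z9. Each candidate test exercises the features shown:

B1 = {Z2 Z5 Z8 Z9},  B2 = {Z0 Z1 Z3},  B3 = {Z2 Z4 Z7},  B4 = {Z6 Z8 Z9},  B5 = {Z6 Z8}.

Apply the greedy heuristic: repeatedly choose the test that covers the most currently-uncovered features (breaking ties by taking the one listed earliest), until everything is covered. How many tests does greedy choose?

4

Greedy: pick B1 (covers 4 new) → pick B2 (covers 3 new) → pick B3 (covers 2 new) → pick B4 (covers 1 new). Total picks: 4.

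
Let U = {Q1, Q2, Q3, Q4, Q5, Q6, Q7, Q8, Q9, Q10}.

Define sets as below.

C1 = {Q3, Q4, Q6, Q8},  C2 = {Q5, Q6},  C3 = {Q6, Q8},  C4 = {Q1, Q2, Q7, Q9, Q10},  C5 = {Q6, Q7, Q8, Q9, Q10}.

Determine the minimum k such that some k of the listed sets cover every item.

Take {C1, C2, C4}. Their union is {Q1, Q2, Q3, Q4, Q5, Q6, Q7, Q8, Q9, Q10}, which is all 10 items.
Only C4 contains Q1, so C4 is forced; the remaining 5 items need at least 2 more sets (each remaining set adds at most 4) — so at least 3 sets are needed, and 3 is optimal.

3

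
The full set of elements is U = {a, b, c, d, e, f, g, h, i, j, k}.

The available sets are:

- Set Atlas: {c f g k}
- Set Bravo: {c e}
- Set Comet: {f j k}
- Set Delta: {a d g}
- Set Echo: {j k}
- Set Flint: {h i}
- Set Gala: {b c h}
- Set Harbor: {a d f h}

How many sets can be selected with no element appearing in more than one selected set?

4

Bravo, Comet, Delta, Flint are pairwise disjoint (Bravo={c,e}; Comet={f,j,k}; Delta={a,d,g}; Flint={h,i}).
Every remaining set overlaps one of these, and no 5 of the listed sets are pairwise disjoint, so 4 is the maximum.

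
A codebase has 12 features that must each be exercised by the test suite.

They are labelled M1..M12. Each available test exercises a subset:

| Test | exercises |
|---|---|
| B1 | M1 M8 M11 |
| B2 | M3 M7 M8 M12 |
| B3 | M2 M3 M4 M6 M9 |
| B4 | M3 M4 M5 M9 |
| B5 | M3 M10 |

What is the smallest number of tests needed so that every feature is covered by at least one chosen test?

5

Take {B1, B2, B3, B4, B5}. Their union is {M1, M2, M3, M4, M5, M6, M7, M8, M9, M10, M11, M12}, which is all 12 features.
No 4 of the 5 tests cover everything (all 5 combinations miss at least one feature), so 5 is optimal.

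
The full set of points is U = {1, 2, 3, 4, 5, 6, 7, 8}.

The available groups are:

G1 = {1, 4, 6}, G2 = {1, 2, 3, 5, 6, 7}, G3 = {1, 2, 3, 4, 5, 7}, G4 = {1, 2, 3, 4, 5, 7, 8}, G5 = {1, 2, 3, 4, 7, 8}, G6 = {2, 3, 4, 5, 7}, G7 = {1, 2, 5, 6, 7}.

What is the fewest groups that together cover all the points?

G2 and G5 cover everything between them: the union {1, 2, 3, 4, 5, 6, 7, 8} is all of U.
No single group has all 8 points (the largest, G4, has 7), so 2 is optimal.

2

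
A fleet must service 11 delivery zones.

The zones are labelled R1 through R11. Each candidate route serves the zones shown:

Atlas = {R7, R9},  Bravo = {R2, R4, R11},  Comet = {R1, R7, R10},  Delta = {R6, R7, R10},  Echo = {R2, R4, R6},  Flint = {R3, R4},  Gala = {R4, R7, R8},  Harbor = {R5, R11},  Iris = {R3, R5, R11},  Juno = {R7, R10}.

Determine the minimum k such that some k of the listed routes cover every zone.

5

Atlas and Comet and Echo and Gala and Iris together: Atlas ∪ Comet ∪ Echo ∪ Gala ∪ Iris = {R1, R2, R3, R4, R5, R6, R7, R8, R9, R10, R11} — every zone is covered.
No 4 of the 10 routes cover everything (all 210 combinations miss at least one zone), so 5 is optimal.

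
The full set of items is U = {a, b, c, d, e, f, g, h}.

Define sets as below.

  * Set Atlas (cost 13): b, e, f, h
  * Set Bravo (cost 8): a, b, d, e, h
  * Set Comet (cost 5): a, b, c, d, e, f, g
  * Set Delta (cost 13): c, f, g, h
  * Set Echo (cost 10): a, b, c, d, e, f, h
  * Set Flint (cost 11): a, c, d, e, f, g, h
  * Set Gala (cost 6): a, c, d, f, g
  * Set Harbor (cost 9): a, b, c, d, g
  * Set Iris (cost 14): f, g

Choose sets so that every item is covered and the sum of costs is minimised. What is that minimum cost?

13

Bravo, Comet together cover every item (Bravo ∪ Comet = {a, b, c, d, e, f, g, h}); total cost 8 + 5 = 13.
No covering selection has total cost below 13.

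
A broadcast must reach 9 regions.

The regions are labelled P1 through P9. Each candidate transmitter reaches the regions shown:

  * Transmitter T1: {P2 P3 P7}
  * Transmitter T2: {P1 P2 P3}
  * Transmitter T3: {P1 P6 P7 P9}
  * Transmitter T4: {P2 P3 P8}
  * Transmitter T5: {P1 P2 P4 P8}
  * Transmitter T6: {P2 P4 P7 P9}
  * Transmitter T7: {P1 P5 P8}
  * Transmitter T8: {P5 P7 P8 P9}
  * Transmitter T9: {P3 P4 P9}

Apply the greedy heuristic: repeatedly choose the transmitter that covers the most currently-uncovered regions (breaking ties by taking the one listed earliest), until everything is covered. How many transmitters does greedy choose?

Greedy: pick T3 (covers 4 new) → pick T4 (covers 3 new) → pick T5 (covers 1 new) → pick T7 (covers 1 new). Total picks: 4.

4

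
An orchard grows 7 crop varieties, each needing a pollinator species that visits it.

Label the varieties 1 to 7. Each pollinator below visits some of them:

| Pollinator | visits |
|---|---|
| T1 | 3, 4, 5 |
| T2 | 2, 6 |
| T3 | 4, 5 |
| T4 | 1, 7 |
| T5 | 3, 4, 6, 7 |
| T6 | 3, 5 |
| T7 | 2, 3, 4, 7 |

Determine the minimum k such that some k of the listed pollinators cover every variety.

3

Take {T1, T2, T4}. Their union is {1, 2, 3, 4, 5, 6, 7}, which is all 7 varieties.
Only T4 contains 1, so T4 is forced; the remaining 5 varieties need at least 2 more pollinators (each remaining pollinator adds at most 3) — so at least 3 pollinators are needed, and 3 is optimal.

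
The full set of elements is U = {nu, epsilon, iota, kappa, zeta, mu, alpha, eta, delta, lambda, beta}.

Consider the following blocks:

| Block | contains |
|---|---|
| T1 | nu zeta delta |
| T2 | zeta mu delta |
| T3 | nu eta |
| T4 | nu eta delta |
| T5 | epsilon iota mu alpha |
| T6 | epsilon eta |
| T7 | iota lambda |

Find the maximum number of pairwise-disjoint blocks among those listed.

3

T2, T3, T7 are pairwise disjoint (T2={zeta,mu,delta}; T3={nu,eta}; T7={iota,lambda}).
Every remaining block overlaps one of these, and no 4 of the listed blocks are pairwise disjoint, so 3 is the maximum.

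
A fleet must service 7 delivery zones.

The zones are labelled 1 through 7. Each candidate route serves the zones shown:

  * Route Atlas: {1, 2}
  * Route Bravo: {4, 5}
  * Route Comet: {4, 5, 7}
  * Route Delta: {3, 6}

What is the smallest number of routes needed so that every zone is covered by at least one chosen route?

3

Take {Atlas, Comet, Delta}. Their union is {1, 2, 3, 4, 5, 6, 7}, which is all 7 zones.
Each route has at most 3 zones, and 2·3 = 6 < 7 — so at least 3 routes are needed, and 3 is optimal.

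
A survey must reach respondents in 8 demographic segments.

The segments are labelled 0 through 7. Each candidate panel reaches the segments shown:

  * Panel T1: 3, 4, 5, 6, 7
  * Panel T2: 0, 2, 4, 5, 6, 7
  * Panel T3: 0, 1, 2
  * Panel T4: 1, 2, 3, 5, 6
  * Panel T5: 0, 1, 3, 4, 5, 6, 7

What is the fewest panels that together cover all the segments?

Take {T4, T5}. Their union is {0, 1, 2, 3, 4, 5, 6, 7}, which is all 8 segments.
No single panel has all 8 segments (the largest, T5, has 7), so 2 is optimal.

2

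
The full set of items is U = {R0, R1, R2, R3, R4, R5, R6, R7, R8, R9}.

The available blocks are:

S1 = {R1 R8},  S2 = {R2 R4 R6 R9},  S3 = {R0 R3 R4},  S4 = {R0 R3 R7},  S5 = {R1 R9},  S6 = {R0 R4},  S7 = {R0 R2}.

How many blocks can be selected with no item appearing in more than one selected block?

S1, S2, S4 are pairwise disjoint (S1={R1,R8}; S2={R2,R4,R6,R9}; S4={R0,R3,R7}).
Every remaining block overlaps one of these, and no 4 of the listed blocks are pairwise disjoint, so 3 is the maximum.

3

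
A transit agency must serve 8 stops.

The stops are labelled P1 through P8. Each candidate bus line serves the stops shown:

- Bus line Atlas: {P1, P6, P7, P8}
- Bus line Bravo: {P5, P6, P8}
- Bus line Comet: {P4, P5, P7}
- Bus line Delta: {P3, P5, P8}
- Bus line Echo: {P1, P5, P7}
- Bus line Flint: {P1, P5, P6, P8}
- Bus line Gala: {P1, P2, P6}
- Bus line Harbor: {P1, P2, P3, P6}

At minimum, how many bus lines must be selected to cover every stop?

Take {Comet, Delta, Harbor}. Their union is {P1, P2, P3, P4, P5, P6, P7, P8}, which is all 8 stops.
Only Comet contains P4, so Comet is forced; the remaining 5 stops need at least 2 more bus lines (each remaining bus line adds at most 4) — so at least 3 bus lines are needed, and 3 is optimal.

3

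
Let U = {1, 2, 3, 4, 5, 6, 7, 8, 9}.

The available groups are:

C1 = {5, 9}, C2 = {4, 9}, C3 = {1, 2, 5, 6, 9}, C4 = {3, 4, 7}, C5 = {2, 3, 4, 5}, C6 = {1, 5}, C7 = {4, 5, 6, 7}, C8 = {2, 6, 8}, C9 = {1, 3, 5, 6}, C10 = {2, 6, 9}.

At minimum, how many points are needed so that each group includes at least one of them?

3

H = {4, 5, 6} meets every group (each contains at least one member of H), and |H| = 3.
The groups C2, C6, C8 are pairwise disjoint, so any hitting set needs a separate point for each — at least 3. Hence 3 is optimal.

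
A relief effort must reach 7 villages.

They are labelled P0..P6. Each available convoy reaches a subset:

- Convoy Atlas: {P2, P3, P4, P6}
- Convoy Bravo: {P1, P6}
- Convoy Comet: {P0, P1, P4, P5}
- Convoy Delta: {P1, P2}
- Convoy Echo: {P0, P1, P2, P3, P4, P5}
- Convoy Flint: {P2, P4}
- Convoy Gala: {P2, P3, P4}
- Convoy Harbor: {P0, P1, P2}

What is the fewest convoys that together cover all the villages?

2

Bravo and Echo together: Bravo ∪ Echo = {P0, P1, P2, P3, P4, P5, P6} — every village is covered.
No single convoy has all 7 villages (the largest, Echo, has 6), so 2 is optimal.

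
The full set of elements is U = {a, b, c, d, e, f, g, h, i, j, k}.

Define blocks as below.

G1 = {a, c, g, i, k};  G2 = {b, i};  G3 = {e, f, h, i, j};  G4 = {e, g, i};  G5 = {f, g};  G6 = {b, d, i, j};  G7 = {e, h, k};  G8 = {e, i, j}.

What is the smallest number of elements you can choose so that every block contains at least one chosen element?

T = {b, e, g} meets every block (each contains at least one member of T), and |T| = 3.
The blocks G2, G5, G7 are pairwise disjoint, so any hitting set needs a separate element for each — at least 3. Hence 3 is optimal.

3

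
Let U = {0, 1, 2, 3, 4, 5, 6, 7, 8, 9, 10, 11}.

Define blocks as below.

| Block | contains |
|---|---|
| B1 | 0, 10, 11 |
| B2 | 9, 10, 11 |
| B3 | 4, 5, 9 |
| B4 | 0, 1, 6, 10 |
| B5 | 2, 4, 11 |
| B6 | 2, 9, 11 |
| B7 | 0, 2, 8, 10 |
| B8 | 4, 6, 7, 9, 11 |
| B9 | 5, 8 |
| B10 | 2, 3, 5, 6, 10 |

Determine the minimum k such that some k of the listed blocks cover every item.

4

Take {B4, B7, B8, B10}. Their union is {0, 1, 2, 3, 4, 5, 6, 7, 8, 9, 10, 11}, which is all 12 items.
No 3 of the 10 blocks cover everything (all 120 combinations miss at least one item), so 4 is optimal.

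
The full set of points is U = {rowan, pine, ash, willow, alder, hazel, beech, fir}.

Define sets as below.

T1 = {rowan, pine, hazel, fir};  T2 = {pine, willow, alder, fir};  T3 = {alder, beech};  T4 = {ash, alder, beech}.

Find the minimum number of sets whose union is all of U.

T1 and T2 and T4 together: T1 ∪ T2 ∪ T4 = {rowan, pine, ash, willow, alder, hazel, beech, fir} — every point is covered.
Only T1 contains rowan, so T1 is forced; the remaining 4 points need at least 2 more sets (each remaining set adds at most 3) — so at least 3 sets are needed, and 3 is optimal.

3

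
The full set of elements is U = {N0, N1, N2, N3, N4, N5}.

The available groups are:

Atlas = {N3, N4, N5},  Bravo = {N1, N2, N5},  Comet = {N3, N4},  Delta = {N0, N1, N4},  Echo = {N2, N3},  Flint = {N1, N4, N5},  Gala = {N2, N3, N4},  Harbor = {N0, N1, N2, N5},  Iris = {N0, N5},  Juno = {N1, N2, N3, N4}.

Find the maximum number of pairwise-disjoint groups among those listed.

Comet, Iris are pairwise disjoint (Comet={N3,N4}; Iris={N0,N5}).
Every remaining group overlaps one of these, and no 3 of the listed groups are pairwise disjoint, so 2 is the maximum.

2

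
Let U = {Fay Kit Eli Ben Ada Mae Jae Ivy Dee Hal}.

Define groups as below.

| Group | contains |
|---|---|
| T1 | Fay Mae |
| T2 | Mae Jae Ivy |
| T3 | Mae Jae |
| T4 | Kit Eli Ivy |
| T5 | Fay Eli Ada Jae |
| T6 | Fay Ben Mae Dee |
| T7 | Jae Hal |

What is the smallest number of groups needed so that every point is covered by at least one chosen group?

T4, T5, T6, and T7 cover everything between them: the union {Fay, Kit, Eli, Ben, Ada, Mae, Jae, Ivy, Dee, Hal} is all of U.
No 3 of the 7 groups cover everything (all 35 combinations miss at least one point), so 4 is optimal.

4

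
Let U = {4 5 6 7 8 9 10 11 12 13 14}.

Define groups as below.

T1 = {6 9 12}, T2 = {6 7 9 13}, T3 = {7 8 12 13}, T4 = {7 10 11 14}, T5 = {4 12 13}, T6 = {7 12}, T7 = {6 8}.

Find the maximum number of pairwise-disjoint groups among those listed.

T4, T5, T7 are pairwise disjoint (T4={7,10,11,14}; T5={4,12,13}; T7={6,8}).
Every remaining group overlaps one of these, and no 4 of the listed groups are pairwise disjoint, so 3 is the maximum.

3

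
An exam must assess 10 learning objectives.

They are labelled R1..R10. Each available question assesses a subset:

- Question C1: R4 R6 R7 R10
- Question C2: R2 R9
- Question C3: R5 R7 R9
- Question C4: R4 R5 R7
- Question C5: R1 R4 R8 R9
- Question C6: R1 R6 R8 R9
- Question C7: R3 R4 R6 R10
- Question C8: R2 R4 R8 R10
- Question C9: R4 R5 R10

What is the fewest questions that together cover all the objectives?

Take {C3, C5, C7, C8}. Their union is {R1, R2, R3, R4, R5, R6, R7, R8, R9, R10}, which is all 10 objectives.
No 3 of the 9 questions cover everything (all 84 combinations miss at least one objective), so 4 is optimal.

4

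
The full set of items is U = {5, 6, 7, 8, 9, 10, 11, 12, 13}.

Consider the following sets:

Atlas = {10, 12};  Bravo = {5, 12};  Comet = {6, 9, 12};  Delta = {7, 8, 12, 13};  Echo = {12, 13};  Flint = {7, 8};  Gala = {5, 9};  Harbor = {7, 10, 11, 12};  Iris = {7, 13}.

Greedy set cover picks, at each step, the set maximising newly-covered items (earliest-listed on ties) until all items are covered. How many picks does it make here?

4

Greedy: pick Delta (covers 4 new) → pick Comet (covers 2 new) → pick Harbor (covers 2 new) → pick Bravo (covers 1 new). Total picks: 4.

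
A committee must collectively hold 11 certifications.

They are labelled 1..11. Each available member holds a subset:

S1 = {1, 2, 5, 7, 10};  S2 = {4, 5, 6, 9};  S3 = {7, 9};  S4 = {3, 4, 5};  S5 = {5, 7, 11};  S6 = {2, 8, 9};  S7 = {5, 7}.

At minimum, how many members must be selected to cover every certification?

S1 and S2 and S4 and S5 and S6 together: S1 ∪ S2 ∪ S4 ∪ S5 ∪ S6 = {1, 2, 3, 4, 5, 6, 7, 8, 9, 10, 11} — every certification is covered.
No 4 of the 7 members cover everything (all 35 combinations miss at least one certification), so 5 is optimal.

5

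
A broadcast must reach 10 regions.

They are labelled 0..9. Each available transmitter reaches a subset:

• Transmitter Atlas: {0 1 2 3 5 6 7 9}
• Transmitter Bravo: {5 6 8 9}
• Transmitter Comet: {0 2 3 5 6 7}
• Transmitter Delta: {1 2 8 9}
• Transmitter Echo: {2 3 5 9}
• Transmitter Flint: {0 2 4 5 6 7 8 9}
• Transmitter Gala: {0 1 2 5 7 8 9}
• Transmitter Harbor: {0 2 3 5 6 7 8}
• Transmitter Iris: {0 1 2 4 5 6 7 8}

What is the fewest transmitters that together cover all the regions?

Atlas and Iris together: Atlas ∪ Iris = {0, 1, 2, 3, 4, 5, 6, 7, 8, 9} — every region is covered.
No single transmitter has all 10 regions (the largest, Atlas, has 8), so 2 is optimal.

2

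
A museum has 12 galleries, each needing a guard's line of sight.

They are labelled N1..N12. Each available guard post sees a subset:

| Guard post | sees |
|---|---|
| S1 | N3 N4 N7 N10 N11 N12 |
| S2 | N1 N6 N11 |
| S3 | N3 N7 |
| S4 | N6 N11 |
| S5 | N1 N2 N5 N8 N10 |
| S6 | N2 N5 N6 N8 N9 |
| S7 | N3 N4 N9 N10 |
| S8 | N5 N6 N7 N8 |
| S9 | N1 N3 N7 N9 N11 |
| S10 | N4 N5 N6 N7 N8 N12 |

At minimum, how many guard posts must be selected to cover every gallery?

3

S1 and S5 and S6 together: S1 ∪ S5 ∪ S6 = {N1, N2, N3, N4, N5, N6, N7, N8, N9, N10, N11, N12} — every gallery is covered.
No 2 of the 10 guard posts cover everything (all 45 combinations miss at least one gallery), so 3 is optimal.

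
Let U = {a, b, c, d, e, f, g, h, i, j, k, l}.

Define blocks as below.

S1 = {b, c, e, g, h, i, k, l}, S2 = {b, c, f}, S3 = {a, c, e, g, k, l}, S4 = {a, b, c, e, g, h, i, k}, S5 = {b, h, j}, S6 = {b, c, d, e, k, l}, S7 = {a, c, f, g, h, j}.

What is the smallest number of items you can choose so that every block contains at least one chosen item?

2

T = {a, b} meets every block (each contains at least one member of T), and |T| = 2.
The blocks S3, S5 are pairwise disjoint, so any hitting set needs a separate item for each — at least 2. Hence 2 is optimal.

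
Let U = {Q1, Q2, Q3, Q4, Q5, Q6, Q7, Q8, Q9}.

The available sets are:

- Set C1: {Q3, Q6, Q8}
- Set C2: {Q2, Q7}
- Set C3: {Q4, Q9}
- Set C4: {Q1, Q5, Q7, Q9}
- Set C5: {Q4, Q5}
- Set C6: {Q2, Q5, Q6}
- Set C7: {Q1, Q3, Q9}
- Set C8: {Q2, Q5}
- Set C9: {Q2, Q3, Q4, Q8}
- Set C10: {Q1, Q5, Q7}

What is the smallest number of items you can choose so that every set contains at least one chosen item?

4

The 4 items {Q1, Q2, Q4, Q8} hit every set.
No choice of 3 items meets every set, so 4 is the minimum.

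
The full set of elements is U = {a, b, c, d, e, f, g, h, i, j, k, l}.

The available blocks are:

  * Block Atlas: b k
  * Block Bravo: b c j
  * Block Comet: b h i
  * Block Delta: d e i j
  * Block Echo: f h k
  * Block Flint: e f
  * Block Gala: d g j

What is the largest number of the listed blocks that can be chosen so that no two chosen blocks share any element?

Comet, Flint, Gala are pairwise disjoint (Comet={b,h,i}; Flint={e,f}; Gala={d,g,j}).
Every remaining block overlaps one of these, and no 4 of the listed blocks are pairwise disjoint, so 3 is the maximum.

3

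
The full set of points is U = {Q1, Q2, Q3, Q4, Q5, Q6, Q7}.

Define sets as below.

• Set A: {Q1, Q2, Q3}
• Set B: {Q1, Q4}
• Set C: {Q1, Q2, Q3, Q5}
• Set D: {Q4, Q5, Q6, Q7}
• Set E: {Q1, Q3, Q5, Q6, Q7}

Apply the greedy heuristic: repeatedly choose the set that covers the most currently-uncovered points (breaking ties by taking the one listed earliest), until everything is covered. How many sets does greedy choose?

Greedy: pick E (covers 5 new) → pick A (covers 1 new) → pick B (covers 1 new). Total picks: 3.
(The true minimum cover uses only 2 sets, so greedy is not optimal here.)

3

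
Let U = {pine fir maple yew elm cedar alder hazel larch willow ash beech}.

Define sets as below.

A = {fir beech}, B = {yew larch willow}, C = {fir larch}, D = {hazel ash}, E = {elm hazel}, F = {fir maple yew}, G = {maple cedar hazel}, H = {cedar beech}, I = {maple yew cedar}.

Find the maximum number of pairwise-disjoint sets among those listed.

A, B, G are pairwise disjoint (A={fir,beech}; B={yew,larch,willow}; G={maple,cedar,hazel}).
Every remaining set overlaps one of these, and no 4 of the listed sets are pairwise disjoint, so 3 is the maximum.

3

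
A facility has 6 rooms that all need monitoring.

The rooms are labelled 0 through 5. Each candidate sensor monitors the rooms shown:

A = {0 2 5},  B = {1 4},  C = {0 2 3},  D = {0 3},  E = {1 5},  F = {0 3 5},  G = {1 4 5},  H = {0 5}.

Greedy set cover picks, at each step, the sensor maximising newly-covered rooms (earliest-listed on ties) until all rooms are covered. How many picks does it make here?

3

Greedy: pick A (covers 3 new) → pick B (covers 2 new) → pick C (covers 1 new). Total picks: 3.
(The true minimum cover uses only 2 sensors, so greedy is not optimal here.)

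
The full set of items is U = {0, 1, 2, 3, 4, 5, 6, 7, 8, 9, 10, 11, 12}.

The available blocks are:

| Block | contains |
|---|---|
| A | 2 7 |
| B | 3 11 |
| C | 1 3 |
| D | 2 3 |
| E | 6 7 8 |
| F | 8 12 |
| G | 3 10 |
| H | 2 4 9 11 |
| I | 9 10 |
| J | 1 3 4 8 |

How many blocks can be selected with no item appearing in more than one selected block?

4

A, B, F, I are pairwise disjoint (A={2,7}; B={3,11}; F={8,12}; I={9,10}).
Every remaining block overlaps one of these, and no 5 of the listed blocks are pairwise disjoint, so 4 is the maximum.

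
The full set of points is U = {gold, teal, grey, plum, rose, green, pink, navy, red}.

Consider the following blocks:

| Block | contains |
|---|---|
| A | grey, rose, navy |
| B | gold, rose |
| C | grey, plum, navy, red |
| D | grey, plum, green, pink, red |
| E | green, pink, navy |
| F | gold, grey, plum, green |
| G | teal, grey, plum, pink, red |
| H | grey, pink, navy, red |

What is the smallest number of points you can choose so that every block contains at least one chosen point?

3

T = {gold, grey, green} meets every block (each contains at least one member of T), and |T| = 3.
No choice of 2 points meets every block, so 3 is the minimum.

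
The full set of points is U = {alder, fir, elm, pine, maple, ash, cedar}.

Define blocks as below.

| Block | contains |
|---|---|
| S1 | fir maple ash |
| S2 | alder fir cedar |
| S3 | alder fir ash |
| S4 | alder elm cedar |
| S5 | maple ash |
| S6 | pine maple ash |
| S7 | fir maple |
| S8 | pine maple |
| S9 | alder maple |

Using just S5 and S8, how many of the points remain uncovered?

Union of S5, S8 = {pine, maple, ash}.
Not covered: alder, fir, elm, cedar — 4 points.

4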